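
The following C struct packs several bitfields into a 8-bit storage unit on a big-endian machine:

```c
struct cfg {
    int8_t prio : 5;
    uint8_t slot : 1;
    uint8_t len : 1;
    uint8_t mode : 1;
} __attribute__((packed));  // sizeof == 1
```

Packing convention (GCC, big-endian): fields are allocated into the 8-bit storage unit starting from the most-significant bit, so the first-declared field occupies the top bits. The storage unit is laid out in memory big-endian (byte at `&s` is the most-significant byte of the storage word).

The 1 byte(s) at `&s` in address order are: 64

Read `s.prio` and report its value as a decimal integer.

[0]=0x64 (big-endian) → word 0x64
prio [3+:5] = (word>>3) & 0x1f = 12  ←
slot [2+:1] = (word>>2) & 0x1 = 1
len [1+:1] = (word>>1) & 0x1 = 0
mode [0+:1] = (word>>0) & 0x1 = 0
prio signed 5b, MSB=0: value = 12

12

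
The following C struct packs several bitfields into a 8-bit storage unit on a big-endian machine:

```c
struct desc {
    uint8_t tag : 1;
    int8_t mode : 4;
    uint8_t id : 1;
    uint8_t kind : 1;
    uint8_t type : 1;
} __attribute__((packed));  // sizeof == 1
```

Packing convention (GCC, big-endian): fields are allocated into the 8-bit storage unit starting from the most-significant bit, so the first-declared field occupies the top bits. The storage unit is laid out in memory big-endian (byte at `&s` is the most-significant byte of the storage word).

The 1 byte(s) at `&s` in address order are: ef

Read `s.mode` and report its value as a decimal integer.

[0]=0xef (big-endian) → word 0xef
tag:1 @ bit 7 → (0xef>>7)&0x1 = 0x1
mode:4 @ bit 3 → (0xef>>3)&0xf = 0xd  ←
id:1 @ bit 2 → (0xef>>2)&0x1 = 0x1
kind:1 @ bit 1 → (0xef>>1)&0x1 = 0x1
type:1 @ bit 0 → (0xef>>0)&0x1 = 0x1
mode signed 4b, MSB=1: 13 - 16 = -3

-3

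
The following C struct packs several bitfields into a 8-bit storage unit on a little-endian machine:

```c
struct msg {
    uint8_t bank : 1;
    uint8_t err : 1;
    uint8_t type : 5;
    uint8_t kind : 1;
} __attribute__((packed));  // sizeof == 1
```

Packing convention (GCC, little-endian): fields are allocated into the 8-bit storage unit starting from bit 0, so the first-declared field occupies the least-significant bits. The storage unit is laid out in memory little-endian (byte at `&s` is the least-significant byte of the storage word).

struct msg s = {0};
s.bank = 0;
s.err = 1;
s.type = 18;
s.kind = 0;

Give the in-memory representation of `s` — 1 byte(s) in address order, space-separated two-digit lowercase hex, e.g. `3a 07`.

4a

bank:1 = 0 → 0x0 << 0 → word 0x00
err:1 = 1 → 0x1 << 1 → word 0x02
type:5 = 18 → 0x12 << 2 → word 0x4a
kind:1 = 0 → 0x0 << 7 → word 0x4a
word = 0x4a → little-endian bytes:
  [0]=0x4a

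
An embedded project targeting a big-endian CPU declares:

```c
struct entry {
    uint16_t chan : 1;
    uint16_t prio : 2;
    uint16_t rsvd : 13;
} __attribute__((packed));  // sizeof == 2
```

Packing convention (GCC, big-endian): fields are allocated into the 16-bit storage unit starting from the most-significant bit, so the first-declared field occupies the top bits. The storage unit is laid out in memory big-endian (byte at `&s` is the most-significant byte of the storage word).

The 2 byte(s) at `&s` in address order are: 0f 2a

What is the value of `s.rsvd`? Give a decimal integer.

3882

[0]=0x0f [1]=0x2a (big-endian) → word 0x0f2a
chan [15+:1] = (word>>15) & 0x1 = 0
prio [13+:2] = (word>>13) & 0x3 = 0
rsvd [0+:13] = (word>>0) & 0x1fff = 3882  ←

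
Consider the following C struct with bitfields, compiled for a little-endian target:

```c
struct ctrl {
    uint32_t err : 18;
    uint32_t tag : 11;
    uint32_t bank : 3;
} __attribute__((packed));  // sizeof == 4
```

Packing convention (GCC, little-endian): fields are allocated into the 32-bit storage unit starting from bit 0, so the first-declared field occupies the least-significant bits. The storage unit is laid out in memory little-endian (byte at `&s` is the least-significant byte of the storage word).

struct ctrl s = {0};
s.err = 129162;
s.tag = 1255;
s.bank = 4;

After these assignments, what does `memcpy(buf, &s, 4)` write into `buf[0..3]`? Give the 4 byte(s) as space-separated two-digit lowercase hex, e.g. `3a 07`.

8a f8 9d 93

err (18b) val=129162 bits=0x1f88a at bit 0: 0x0001f88a
tag (11b) val=1255 bits=0x4e7 at bit 18: 0x139df88a
bank (3b) val=4 bits=0x4 at bit 29: 0x939df88a
word = 0x939df88a → little-endian bytes:
  [0]=0x8a  [1]=0xf8  [2]=0x9d  [3]=0x93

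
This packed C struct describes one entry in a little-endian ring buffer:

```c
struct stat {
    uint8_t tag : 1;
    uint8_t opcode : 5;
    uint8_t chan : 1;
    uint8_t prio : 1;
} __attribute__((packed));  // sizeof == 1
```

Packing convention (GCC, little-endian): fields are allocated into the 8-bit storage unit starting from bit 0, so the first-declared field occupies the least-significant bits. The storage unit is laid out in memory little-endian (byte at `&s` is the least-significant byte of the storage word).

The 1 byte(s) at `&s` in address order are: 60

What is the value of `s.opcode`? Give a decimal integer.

16

[0]=0x60 (little-endian) → word 0x60
tag:1 @ bit 0 → (0x60>>0)&0x1 = 0x0
opcode:5 @ bit 1 → (0x60>>1)&0x1f = 0x10  ←
chan:1 @ bit 6 → (0x60>>6)&0x1 = 0x1
prio:1 @ bit 7 → (0x60>>7)&0x1 = 0x0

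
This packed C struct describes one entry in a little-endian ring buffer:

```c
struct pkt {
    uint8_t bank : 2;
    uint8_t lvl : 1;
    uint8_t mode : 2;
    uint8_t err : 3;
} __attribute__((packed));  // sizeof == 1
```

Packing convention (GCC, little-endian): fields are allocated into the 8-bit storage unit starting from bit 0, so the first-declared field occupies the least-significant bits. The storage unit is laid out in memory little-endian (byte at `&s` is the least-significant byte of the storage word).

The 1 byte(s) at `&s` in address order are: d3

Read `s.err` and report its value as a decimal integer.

6

[0]=0xd3 (little-endian) → word 0xd3
bank [0+:2] = (word>>0) & 0x3 = 3
lvl [2+:1] = (word>>2) & 0x1 = 0
mode [3+:2] = (word>>3) & 0x3 = 2
err [5+:3] = (word>>5) & 0x7 = 6  ←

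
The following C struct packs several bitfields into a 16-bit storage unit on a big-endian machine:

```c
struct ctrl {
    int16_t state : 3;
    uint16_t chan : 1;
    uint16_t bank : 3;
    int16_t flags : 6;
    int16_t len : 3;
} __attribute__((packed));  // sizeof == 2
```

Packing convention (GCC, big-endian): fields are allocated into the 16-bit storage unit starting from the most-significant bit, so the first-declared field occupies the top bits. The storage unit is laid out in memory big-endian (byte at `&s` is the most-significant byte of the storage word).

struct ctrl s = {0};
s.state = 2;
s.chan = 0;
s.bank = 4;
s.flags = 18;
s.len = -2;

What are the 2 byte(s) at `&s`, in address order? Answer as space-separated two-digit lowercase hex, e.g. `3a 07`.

48 96

[13+:3] state=2 & 0x7 = 0x2; word=0x4000
[12+:1] chan=0 & 0x1 = 0x0; word=0x4000
[9+:3] bank=4 & 0x7 = 0x4; word=0x4800
[3+:6] flags=18 & 0x3f = 0x12; word=0x4890
[0+:3] len=-2 & 0x7 = 0x6; word=0x4896
word = 0x4896 → big-endian bytes:
  [0]=0x48  [1]=0x96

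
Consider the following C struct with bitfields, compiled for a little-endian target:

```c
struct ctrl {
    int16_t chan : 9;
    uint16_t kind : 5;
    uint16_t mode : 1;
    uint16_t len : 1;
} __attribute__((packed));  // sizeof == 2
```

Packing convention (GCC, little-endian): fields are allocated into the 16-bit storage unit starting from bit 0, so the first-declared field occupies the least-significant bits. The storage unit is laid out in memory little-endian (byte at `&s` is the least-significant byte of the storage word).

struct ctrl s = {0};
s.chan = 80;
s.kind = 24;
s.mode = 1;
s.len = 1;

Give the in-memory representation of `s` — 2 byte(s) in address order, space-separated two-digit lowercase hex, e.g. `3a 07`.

chan:9 = 80 → 0x50 << 0 → word 0x0050
kind:5 = 24 → 0x18 << 9 → word 0x3050
mode:1 = 1 → 0x1 << 14 → word 0x7050
len:1 = 1 → 0x1 << 15 → word 0xf050
word = 0xf050 → little-endian bytes:
  [0]=0x50  [1]=0xf0

50 f0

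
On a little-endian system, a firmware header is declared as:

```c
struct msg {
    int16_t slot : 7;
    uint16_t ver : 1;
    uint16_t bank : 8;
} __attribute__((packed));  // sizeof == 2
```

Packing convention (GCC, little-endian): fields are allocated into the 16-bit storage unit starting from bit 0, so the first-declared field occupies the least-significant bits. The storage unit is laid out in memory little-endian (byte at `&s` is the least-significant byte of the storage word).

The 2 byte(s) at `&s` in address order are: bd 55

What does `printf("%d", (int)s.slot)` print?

61

[0]=0xbd [1]=0x55 (little-endian) → word 0x55bd
slot [0+:7] = (word>>0) & 0x7f = 61  ←
ver [7+:1] = (word>>7) & 0x1 = 1
bank [8+:8] = (word>>8) & 0xff = 85
slot signed 7b, MSB=0: value = 61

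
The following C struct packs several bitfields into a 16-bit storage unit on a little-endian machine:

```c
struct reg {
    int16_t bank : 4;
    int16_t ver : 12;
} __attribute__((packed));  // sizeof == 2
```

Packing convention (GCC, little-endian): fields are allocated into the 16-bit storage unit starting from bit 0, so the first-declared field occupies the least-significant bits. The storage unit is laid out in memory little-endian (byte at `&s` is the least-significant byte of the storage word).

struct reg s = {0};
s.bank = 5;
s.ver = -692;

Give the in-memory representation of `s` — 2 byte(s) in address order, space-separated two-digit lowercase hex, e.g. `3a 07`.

c5 d4

[0+:4] bank=5 & 0xf = 0x5; word=0x0005
[4+:12] ver=-692 & 0xfff = 0xd4c; word=0xd4c5
word = 0xd4c5 → little-endian bytes:
  [0]=0xc5  [1]=0xd4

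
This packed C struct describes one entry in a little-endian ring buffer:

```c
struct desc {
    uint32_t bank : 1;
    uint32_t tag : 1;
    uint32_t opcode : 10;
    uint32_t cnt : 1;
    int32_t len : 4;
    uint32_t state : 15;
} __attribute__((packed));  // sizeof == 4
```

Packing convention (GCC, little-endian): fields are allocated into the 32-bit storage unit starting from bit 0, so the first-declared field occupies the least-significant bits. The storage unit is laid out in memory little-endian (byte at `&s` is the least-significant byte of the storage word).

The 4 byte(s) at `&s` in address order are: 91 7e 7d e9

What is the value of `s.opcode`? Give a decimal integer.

932

[0]=0x91 [1]=0x7e [2]=0x7d [3]=0xe9 (little-endian) → word 0xe97d7e91
bank [0+:1] = (word>>0) & 0x1 = 1
tag [1+:1] = (word>>1) & 0x1 = 0
opcode [2+:10] = (word>>2) & 0x3ff = 932  ←
cnt [12+:1] = (word>>12) & 0x1 = 1
len [13+:4] = (word>>13) & 0xf = 11
state [17+:15] = (word>>17) & 0x7fff = 29886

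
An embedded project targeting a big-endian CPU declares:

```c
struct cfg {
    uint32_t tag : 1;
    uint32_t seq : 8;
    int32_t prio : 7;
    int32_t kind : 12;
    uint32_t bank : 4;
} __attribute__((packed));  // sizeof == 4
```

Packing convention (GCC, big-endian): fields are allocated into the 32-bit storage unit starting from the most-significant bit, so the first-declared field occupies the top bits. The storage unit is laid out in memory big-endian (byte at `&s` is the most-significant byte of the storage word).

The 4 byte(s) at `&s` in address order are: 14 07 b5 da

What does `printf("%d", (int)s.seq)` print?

[0]=0x14 [1]=0x07 [2]=0xb5 [3]=0xda (big-endian) → word 0x1407b5da
tag:1 @ bit 31 → (0x1407b5da>>31)&0x1 = 0x0
seq:8 @ bit 23 → (0x1407b5da>>23)&0xff = 0x28  ←
prio:7 @ bit 16 → (0x1407b5da>>16)&0x7f = 0x7
kind:12 @ bit 4 → (0x1407b5da>>4)&0xfff = 0xb5d
bank:4 @ bit 0 → (0x1407b5da>>0)&0xf = 0xa

40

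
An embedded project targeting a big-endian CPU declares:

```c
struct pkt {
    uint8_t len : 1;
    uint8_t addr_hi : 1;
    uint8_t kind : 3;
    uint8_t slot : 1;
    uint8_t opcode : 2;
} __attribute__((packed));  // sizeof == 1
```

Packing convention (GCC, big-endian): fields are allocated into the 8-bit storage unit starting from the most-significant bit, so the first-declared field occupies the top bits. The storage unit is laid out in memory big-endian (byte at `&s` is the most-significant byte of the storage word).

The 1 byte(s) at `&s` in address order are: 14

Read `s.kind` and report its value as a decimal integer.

[0]=0x14 (big-endian) → word 0x14
len [7+:1] = (word>>7) & 0x1 = 0
addr_hi [6+:1] = (word>>6) & 0x1 = 0
kind [3+:3] = (word>>3) & 0x7 = 2  ←
slot [2+:1] = (word>>2) & 0x1 = 1
opcode [0+:2] = (word>>0) & 0x3 = 0

2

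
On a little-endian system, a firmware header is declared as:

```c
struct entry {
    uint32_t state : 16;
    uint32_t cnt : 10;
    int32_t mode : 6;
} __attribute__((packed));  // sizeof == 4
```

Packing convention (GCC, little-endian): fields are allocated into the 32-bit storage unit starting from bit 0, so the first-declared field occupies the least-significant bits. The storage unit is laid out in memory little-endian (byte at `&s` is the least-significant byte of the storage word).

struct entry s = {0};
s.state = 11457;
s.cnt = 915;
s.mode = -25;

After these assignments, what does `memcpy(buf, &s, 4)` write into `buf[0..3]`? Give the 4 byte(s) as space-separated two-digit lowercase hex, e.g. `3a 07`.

c1 2c 93 9f

[0+:16] state=11457 & 0xffff = 0x2cc1; word=0x00002cc1
[16+:10] cnt=915 & 0x3ff = 0x393; word=0x03932cc1
[26+:6] mode=-25 & 0x3f = 0x27; word=0x9f932cc1
word = 0x9f932cc1 → little-endian bytes:
  [0]=0xc1  [1]=0x2c  [2]=0x93  [3]=0x9f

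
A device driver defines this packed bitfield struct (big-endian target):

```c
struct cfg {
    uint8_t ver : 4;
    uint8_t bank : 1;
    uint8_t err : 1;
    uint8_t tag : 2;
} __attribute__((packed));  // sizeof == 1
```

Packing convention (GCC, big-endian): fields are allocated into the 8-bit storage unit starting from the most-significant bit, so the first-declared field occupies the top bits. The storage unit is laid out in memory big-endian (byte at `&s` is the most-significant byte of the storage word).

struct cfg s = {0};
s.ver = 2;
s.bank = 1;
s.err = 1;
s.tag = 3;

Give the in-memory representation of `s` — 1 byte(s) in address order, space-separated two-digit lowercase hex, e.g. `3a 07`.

ver:4 = 2 → 0x2 << 4 → word 0x20
bank:1 = 1 → 0x1 << 3 → word 0x28
err:1 = 1 → 0x1 << 2 → word 0x2c
tag:2 = 3 → 0x3 << 0 → word 0x2f
word = 0x2f → big-endian bytes:
  [0]=0x2f

2f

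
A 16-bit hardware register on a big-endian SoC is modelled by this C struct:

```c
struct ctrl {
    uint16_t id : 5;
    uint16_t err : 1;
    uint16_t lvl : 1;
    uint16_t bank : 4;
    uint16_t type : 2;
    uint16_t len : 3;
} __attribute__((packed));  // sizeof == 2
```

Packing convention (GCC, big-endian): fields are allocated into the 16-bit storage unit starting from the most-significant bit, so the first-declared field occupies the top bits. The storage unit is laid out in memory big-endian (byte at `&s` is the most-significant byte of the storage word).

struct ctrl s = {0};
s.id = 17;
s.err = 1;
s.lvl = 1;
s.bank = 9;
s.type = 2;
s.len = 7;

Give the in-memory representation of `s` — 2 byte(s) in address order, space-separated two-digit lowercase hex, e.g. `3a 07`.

8f 37

id:5 = 17 → 0x11 << 11 → word 0x8800
err:1 = 1 → 0x1 << 10 → word 0x8c00
lvl:1 = 1 → 0x1 << 9 → word 0x8e00
bank:4 = 9 → 0x9 << 5 → word 0x8f20
type:2 = 2 → 0x2 << 3 → word 0x8f30
len:3 = 7 → 0x7 << 0 → word 0x8f37
word = 0x8f37 → big-endian bytes:
  [0]=0x8f  [1]=0x37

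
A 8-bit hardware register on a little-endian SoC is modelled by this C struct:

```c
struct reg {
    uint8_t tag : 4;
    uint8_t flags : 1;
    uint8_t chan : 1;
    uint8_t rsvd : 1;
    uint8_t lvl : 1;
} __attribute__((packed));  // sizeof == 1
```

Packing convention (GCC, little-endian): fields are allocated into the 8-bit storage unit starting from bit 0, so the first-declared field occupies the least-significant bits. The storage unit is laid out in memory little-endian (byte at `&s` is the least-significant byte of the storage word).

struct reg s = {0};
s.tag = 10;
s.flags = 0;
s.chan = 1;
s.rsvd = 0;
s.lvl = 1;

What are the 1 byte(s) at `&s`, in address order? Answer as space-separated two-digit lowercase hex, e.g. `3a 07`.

aa

[0+:4] tag=10 & 0xf = 0xa; word=0x0a
[4+:1] flags=0 & 0x1 = 0x0; word=0x0a
[5+:1] chan=1 & 0x1 = 0x1; word=0x2a
[6+:1] rsvd=0 & 0x1 = 0x0; word=0x2a
[7+:1] lvl=1 & 0x1 = 0x1; word=0xaa
word = 0xaa → little-endian bytes:
  [0]=0xaa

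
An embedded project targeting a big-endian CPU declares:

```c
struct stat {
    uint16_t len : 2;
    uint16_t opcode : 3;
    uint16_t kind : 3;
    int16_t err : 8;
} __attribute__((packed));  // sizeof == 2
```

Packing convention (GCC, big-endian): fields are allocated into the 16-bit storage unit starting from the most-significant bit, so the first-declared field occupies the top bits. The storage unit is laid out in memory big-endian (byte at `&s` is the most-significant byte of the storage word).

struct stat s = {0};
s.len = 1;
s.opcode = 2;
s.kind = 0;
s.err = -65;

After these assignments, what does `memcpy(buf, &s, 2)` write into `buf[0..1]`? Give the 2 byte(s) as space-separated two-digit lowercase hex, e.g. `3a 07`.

len (2b) val=1 bits=0x1 at bit 14: 0x4000
opcode (3b) val=2 bits=0x2 at bit 11: 0x5000
kind (3b) val=0 bits=0x0 at bit 8: 0x5000
err (8b) val=-65 bits=0xbf at bit 0: 0x50bf
word = 0x50bf → big-endian bytes:
  [0]=0x50  [1]=0xbf

50 bf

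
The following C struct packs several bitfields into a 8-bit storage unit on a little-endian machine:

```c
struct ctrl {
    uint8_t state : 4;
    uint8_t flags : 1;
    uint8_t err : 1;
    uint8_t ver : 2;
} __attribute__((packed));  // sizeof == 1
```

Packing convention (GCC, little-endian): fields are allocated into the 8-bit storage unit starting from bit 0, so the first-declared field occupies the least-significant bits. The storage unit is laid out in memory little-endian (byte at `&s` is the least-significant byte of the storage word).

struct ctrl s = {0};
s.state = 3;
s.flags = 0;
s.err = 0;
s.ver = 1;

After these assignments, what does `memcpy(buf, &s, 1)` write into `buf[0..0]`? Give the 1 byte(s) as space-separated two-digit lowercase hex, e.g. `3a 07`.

43

[0+:4] state=3 & 0xf = 0x3; word=0x03
[4+:1] flags=0 & 0x1 = 0x0; word=0x03
[5+:1] err=0 & 0x1 = 0x0; word=0x03
[6+:2] ver=1 & 0x3 = 0x1; word=0x43
word = 0x43 → little-endian bytes:
  [0]=0x43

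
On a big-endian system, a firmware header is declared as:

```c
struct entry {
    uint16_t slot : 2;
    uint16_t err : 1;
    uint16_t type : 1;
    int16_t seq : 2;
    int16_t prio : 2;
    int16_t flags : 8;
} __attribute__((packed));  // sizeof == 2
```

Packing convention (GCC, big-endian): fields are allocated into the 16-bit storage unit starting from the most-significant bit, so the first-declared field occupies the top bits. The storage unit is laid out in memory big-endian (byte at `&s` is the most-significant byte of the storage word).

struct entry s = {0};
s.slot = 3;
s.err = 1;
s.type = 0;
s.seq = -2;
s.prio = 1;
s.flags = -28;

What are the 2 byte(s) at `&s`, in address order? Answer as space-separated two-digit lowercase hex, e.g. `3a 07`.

e9 e4

[14+:2] slot=3 & 0x3 = 0x3; word=0xc000
[13+:1] err=1 & 0x1 = 0x1; word=0xe000
[12+:1] type=0 & 0x1 = 0x0; word=0xe000
[10+:2] seq=-2 & 0x3 = 0x2; word=0xe800
[8+:2] prio=1 & 0x3 = 0x1; word=0xe900
[0+:8] flags=-28 & 0xff = 0xe4; word=0xe9e4
word = 0xe9e4 → big-endian bytes:
  [0]=0xe9  [1]=0xe4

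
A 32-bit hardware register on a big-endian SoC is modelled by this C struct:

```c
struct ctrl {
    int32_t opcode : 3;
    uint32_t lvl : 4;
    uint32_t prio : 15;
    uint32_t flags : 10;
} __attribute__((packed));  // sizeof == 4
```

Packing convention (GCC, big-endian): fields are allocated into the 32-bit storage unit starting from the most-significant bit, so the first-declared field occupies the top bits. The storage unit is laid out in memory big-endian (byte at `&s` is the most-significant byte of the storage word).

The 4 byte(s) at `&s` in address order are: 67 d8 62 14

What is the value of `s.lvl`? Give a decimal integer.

[0]=0x67 [1]=0xd8 [2]=0x62 [3]=0x14 (big-endian) → word 0x67d86214
opcode:3 @ bit 29 → (0x67d86214>>29)&0x7 = 0x3
lvl:4 @ bit 25 → (0x67d86214>>25)&0xf = 0x3  ←
prio:15 @ bit 10 → (0x67d86214>>10)&0x7fff = 0x7618
flags:10 @ bit 0 → (0x67d86214>>0)&0x3ff = 0x214

3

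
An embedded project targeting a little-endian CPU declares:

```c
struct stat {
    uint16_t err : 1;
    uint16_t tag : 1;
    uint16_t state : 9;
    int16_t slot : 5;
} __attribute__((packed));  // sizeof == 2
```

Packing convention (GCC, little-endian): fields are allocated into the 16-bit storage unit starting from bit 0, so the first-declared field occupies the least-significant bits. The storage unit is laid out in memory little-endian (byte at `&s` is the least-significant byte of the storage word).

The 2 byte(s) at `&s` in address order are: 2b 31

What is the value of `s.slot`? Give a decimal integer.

6

[0]=0x2b [1]=0x31 (little-endian) → word 0x312b
err [0+:1] = (word>>0) & 0x1 = 1
tag [1+:1] = (word>>1) & 0x1 = 1
state [2+:9] = (word>>2) & 0x1ff = 74
slot [11+:5] = (word>>11) & 0x1f = 6  ←
slot signed 5b, MSB=0: value = 6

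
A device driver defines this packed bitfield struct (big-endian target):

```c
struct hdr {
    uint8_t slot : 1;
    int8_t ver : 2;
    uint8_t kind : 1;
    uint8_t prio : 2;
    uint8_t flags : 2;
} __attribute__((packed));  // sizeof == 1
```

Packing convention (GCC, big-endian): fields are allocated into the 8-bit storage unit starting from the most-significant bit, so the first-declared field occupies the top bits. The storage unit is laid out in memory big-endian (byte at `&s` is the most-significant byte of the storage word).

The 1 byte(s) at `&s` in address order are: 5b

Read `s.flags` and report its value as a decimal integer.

3

[0]=0x5b (big-endian) → word 0x5b
slot:1 @ bit 7 → (0x5b>>7)&0x1 = 0x0
ver:2 @ bit 5 → (0x5b>>5)&0x3 = 0x2
kind:1 @ bit 4 → (0x5b>>4)&0x1 = 0x1
prio:2 @ bit 2 → (0x5b>>2)&0x3 = 0x2
flags:2 @ bit 0 → (0x5b>>0)&0x3 = 0x3  ←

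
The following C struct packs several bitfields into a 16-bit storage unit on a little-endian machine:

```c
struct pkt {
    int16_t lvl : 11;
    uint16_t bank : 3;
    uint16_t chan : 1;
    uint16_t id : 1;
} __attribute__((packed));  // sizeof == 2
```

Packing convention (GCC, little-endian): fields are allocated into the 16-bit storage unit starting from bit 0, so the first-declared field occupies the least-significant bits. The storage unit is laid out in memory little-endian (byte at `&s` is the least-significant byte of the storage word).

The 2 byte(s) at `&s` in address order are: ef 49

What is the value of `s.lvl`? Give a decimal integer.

[0]=0xef [1]=0x49 (little-endian) → word 0x49ef
lvl [0+:11] = (word>>0) & 0x7ff = 495  ←
bank [11+:3] = (word>>11) & 0x7 = 1
chan [14+:1] = (word>>14) & 0x1 = 1
id [15+:1] = (word>>15) & 0x1 = 0
lvl signed 11b, MSB=0: value = 495

495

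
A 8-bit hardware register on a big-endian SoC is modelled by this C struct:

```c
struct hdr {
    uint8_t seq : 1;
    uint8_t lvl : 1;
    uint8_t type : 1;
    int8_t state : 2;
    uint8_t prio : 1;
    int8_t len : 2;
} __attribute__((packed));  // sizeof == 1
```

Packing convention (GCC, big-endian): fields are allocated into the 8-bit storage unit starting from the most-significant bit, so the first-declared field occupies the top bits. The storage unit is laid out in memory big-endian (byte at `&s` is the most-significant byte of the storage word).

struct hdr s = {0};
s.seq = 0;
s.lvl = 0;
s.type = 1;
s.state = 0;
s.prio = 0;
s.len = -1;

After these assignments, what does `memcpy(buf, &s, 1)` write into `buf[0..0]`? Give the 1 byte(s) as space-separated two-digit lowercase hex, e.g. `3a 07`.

seq:1 = 0 → 0x0 << 7 → word 0x00
lvl:1 = 0 → 0x0 << 6 → word 0x00
type:1 = 1 → 0x1 << 5 → word 0x20
state:2 = 0 → 0x0 << 3 → word 0x20
prio:1 = 0 → 0x0 << 2 → word 0x20
len:2 = -1 → 0x3 << 0 → word 0x23
word = 0x23 → big-endian bytes:
  [0]=0x23

23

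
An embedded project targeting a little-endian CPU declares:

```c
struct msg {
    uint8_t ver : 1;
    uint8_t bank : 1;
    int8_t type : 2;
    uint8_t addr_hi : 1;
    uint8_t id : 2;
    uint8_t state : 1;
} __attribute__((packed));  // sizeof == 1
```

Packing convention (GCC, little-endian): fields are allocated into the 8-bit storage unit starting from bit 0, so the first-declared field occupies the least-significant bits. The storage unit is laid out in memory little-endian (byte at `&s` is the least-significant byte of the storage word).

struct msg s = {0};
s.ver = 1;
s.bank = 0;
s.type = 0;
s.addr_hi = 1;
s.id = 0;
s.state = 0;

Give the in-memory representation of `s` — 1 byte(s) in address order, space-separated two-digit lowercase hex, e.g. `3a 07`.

11

ver (1b) val=1 bits=0x1 at bit 0: 0x01
bank (1b) val=0 bits=0x0 at bit 1: 0x01
type (2b) val=0 bits=0x0 at bit 2: 0x01
addr_hi (1b) val=1 bits=0x1 at bit 4: 0x11
id (2b) val=0 bits=0x0 at bit 5: 0x11
state (1b) val=0 bits=0x0 at bit 7: 0x11
word = 0x11 → little-endian bytes:
  [0]=0x11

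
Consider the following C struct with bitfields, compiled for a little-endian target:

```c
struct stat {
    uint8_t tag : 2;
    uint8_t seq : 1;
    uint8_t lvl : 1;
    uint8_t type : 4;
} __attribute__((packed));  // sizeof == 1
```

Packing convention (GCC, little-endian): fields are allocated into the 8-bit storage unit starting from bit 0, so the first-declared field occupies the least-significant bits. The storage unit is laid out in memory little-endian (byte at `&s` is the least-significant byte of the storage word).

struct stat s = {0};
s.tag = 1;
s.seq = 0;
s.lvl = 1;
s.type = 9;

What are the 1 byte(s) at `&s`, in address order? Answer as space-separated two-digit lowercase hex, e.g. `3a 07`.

tag:2 = 1 → 0x1 << 0 → word 0x01
seq:1 = 0 → 0x0 << 2 → word 0x01
lvl:1 = 1 → 0x1 << 3 → word 0x09
type:4 = 9 → 0x9 << 4 → word 0x99
word = 0x99 → little-endian bytes:
  [0]=0x99

99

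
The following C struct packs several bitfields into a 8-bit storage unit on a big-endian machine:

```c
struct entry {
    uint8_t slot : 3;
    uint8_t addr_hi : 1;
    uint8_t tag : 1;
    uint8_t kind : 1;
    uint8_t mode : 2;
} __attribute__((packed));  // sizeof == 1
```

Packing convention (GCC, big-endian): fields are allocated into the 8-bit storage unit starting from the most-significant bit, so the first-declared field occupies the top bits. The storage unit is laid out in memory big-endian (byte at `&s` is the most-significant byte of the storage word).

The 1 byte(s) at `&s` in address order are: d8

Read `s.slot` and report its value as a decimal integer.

[0]=0xd8 (big-endian) → word 0xd8
slot [5+:3] = (word>>5) & 0x7 = 6  ←
addr_hi [4+:1] = (word>>4) & 0x1 = 1
tag [3+:1] = (word>>3) & 0x1 = 1
kind [2+:1] = (word>>2) & 0x1 = 0
mode [0+:2] = (word>>0) & 0x3 = 0

6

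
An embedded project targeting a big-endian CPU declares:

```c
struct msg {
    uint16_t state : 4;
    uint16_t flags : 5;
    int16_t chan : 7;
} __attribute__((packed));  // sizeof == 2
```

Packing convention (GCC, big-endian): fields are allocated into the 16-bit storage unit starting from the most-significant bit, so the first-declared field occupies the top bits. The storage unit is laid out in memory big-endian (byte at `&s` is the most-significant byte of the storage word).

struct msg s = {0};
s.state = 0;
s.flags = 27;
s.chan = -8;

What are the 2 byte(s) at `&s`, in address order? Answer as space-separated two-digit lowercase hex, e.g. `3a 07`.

0d f8

state:4 = 0 → 0x0 << 12 → word 0x0000
flags:5 = 27 → 0x1b << 7 → word 0x0d80
chan:7 = -8 → 0x78 << 0 → word 0x0df8
word = 0x0df8 → big-endian bytes:
  [0]=0x0d  [1]=0xf8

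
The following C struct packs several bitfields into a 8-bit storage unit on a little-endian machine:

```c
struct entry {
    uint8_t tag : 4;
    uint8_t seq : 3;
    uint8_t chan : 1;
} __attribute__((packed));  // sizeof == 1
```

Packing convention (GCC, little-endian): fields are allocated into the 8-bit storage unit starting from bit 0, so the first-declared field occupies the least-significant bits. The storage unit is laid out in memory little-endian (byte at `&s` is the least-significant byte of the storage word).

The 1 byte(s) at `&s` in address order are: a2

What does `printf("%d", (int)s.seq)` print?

2

[0]=0xa2 (little-endian) → word 0xa2
tag [0+:4] = (word>>0) & 0xf = 2
seq [4+:3] = (word>>4) & 0x7 = 2  ←
chan [7+:1] = (word>>7) & 0x1 = 1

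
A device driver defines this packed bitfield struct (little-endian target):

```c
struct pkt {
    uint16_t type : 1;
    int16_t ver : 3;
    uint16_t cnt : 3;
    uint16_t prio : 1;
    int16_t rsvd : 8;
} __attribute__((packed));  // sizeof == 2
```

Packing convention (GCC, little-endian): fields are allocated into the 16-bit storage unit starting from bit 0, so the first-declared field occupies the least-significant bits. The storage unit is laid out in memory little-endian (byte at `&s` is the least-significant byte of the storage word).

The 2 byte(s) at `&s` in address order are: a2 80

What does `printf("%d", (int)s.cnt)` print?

2

[0]=0xa2 [1]=0x80 (little-endian) → word 0x80a2
type [0+:1] = (word>>0) & 0x1 = 0
ver [1+:3] = (word>>1) & 0x7 = 1
cnt [4+:3] = (word>>4) & 0x7 = 2  ←
prio [7+:1] = (word>>7) & 0x1 = 1
rsvd [8+:8] = (word>>8) & 0xff = 128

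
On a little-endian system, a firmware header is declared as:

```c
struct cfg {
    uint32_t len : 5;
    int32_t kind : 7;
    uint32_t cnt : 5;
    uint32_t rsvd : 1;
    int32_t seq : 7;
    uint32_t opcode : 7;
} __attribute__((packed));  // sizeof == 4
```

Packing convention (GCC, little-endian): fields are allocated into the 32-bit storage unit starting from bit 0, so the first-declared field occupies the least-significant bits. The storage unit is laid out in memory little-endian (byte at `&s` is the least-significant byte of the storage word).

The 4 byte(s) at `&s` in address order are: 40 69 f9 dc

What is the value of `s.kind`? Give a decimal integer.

[0]=0x40 [1]=0x69 [2]=0xf9 [3]=0xdc (little-endian) → word 0xdcf96940
len:5 @ bit 0 → (0xdcf96940>>0)&0x1f = 0x0
kind:7 @ bit 5 → (0xdcf96940>>5)&0x7f = 0x4a  ←
cnt:5 @ bit 12 → (0xdcf96940>>12)&0x1f = 0x16
rsvd:1 @ bit 17 → (0xdcf96940>>17)&0x1 = 0x0
seq:7 @ bit 18 → (0xdcf96940>>18)&0x7f = 0x3e
opcode:7 @ bit 25 → (0xdcf96940>>25)&0x7f = 0x6e
kind signed 7b, MSB=1: 74 - 128 = -54

-54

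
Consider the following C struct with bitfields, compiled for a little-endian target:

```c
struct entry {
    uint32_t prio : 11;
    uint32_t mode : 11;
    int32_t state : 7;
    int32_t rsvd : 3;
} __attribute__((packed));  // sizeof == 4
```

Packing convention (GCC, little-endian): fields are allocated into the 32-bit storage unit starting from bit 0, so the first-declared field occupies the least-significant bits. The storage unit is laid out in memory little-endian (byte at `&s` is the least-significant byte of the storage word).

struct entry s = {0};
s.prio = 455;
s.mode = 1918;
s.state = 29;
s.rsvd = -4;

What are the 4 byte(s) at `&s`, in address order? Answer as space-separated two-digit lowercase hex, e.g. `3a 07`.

prio (11b) val=455 bits=0x1c7 at bit 0: 0x000001c7
mode (11b) val=1918 bits=0x77e at bit 11: 0x003bf1c7
state (7b) val=29 bits=0x1d at bit 22: 0x077bf1c7
rsvd (3b) val=-4 bits=0x4 at bit 29: 0x877bf1c7
word = 0x877bf1c7 → little-endian bytes:
  [0]=0xc7  [1]=0xf1  [2]=0x7b  [3]=0x87

c7 f1 7b 87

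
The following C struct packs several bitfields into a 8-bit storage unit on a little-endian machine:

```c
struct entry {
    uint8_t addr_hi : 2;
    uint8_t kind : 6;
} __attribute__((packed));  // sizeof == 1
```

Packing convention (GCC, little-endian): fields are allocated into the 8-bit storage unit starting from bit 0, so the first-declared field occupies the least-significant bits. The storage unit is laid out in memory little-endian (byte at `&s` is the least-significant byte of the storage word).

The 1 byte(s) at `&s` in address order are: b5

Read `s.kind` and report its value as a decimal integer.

[0]=0xb5 (little-endian) → word 0xb5
addr_hi:2 @ bit 0 → (0xb5>>0)&0x3 = 0x1
kind:6 @ bit 2 → (0xb5>>2)&0x3f = 0x2d  ←

45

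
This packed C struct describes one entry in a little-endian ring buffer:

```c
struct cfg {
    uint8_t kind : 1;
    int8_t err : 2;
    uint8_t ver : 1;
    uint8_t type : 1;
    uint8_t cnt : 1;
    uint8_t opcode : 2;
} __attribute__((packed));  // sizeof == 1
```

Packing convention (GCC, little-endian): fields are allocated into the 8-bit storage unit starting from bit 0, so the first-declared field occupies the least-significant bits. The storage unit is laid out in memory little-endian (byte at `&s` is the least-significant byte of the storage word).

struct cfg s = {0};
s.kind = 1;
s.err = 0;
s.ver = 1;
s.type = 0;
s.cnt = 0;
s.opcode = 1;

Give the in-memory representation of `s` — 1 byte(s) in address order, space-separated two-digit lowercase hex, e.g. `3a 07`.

kind:1 = 1 → 0x1 << 0 → word 0x01
err:2 = 0 → 0x0 << 1 → word 0x01
ver:1 = 1 → 0x1 << 3 → word 0x09
type:1 = 0 → 0x0 << 4 → word 0x09
cnt:1 = 0 → 0x0 << 5 → word 0x09
opcode:2 = 1 → 0x1 << 6 → word 0x49
word = 0x49 → little-endian bytes:
  [0]=0x49

49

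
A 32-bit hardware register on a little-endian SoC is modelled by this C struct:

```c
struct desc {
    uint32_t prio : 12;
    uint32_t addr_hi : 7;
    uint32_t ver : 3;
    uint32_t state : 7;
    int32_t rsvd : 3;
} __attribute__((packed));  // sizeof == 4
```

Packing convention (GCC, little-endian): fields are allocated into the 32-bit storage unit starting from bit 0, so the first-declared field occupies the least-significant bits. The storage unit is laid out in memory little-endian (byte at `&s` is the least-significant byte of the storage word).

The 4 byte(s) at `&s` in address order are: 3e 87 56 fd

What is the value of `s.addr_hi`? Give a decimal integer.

104

[0]=0x3e [1]=0x87 [2]=0x56 [3]=0xfd (little-endian) → word 0xfd56873e
prio:12 @ bit 0 → (0xfd56873e>>0)&0xfff = 0x73e
addr_hi:7 @ bit 12 → (0xfd56873e>>12)&0x7f = 0x68  ←
ver:3 @ bit 19 → (0xfd56873e>>19)&0x7 = 0x2
state:7 @ bit 22 → (0xfd56873e>>22)&0x7f = 0x75
rsvd:3 @ bit 29 → (0xfd56873e>>29)&0x7 = 0x7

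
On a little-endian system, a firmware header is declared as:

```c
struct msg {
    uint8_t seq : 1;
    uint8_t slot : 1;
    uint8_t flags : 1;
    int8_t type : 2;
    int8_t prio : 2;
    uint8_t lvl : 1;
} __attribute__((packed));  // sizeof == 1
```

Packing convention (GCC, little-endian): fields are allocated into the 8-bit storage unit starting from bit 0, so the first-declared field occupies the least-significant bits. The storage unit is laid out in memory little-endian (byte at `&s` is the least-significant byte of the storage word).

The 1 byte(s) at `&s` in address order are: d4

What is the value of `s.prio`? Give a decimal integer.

[0]=0xd4 (little-endian) → word 0xd4
seq [0+:1] = (word>>0) & 0x1 = 0
slot [1+:1] = (word>>1) & 0x1 = 0
flags [2+:1] = (word>>2) & 0x1 = 1
type [3+:2] = (word>>3) & 0x3 = 2
prio [5+:2] = (word>>5) & 0x3 = 2  ←
lvl [7+:1] = (word>>7) & 0x1 = 1
prio signed 2b, MSB=1: 2 - 4 = -2

-2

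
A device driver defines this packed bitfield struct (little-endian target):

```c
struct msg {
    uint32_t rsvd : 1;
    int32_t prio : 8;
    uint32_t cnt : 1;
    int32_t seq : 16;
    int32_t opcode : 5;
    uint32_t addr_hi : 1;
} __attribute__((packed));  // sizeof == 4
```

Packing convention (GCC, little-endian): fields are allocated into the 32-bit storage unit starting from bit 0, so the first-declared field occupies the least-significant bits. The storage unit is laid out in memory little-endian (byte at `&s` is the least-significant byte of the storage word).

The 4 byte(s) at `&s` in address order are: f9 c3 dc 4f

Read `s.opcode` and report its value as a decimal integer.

[0]=0xf9 [1]=0xc3 [2]=0xdc [3]=0x4f (little-endian) → word 0x4fdcc3f9
rsvd:1 @ bit 0 → (0x4fdcc3f9>>0)&0x1 = 0x1
prio:8 @ bit 1 → (0x4fdcc3f9>>1)&0xff = 0xfc
cnt:1 @ bit 9 → (0x4fdcc3f9>>9)&0x1 = 0x1
seq:16 @ bit 10 → (0x4fdcc3f9>>10)&0xffff = 0xf730
opcode:5 @ bit 26 → (0x4fdcc3f9>>26)&0x1f = 0x13  ←
addr_hi:1 @ bit 31 → (0x4fdcc3f9>>31)&0x1 = 0x0
opcode signed 5b, MSB=1: 19 - 32 = -13

-13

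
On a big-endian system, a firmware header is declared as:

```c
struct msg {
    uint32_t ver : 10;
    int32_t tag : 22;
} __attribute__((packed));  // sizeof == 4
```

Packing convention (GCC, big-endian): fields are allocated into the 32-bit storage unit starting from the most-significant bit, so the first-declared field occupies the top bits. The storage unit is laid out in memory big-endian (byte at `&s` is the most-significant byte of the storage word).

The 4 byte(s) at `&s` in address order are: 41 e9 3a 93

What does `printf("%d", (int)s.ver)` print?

[0]=0x41 [1]=0xe9 [2]=0x3a [3]=0x93 (big-endian) → word 0x41e93a93
ver [22+:10] = (word>>22) & 0x3ff = 263  ←
tag [0+:22] = (word>>0) & 0x3fffff = 2701971

263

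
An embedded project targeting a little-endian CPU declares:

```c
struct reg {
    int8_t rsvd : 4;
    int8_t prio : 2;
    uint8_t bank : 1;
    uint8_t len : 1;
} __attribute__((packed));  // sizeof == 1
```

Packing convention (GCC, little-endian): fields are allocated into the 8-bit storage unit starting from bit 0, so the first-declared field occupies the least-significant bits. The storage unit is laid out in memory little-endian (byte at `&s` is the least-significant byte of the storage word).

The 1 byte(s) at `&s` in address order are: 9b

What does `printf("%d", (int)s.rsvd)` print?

[0]=0x9b (little-endian) → word 0x9b
rsvd:4 @ bit 0 → (0x9b>>0)&0xf = 0xb  ←
prio:2 @ bit 4 → (0x9b>>4)&0x3 = 0x1
bank:1 @ bit 6 → (0x9b>>6)&0x1 = 0x0
len:1 @ bit 7 → (0x9b>>7)&0x1 = 0x1
rsvd signed 4b, MSB=1: 11 - 16 = -5

-5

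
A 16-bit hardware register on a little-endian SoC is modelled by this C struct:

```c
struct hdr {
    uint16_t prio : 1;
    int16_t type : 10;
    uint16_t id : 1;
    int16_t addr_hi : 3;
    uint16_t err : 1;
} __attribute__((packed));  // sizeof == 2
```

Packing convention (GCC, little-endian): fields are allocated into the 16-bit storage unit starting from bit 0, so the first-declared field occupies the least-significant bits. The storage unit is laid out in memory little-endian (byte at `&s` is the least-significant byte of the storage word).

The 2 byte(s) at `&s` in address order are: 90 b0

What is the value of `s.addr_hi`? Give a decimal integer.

3

[0]=0x90 [1]=0xb0 (little-endian) → word 0xb090
prio [0+:1] = (word>>0) & 0x1 = 0
type [1+:10] = (word>>1) & 0x3ff = 72
id [11+:1] = (word>>11) & 0x1 = 0
addr_hi [12+:3] = (word>>12) & 0x7 = 3  ←
err [15+:1] = (word>>15) & 0x1 = 1
addr_hi signed 3b, MSB=0: value = 3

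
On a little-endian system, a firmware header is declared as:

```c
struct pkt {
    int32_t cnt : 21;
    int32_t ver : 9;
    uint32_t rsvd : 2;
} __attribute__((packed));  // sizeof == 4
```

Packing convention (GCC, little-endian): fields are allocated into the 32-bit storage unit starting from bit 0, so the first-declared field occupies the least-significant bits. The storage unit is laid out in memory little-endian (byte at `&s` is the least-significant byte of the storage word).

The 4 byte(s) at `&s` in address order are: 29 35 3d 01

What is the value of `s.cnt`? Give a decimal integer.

[0]=0x29 [1]=0x35 [2]=0x3d [3]=0x01 (little-endian) → word 0x013d3529
cnt:21 @ bit 0 → (0x013d3529>>0)&0x1fffff = 0x1d3529  ←
ver:9 @ bit 21 → (0x013d3529>>21)&0x1ff = 0x9
rsvd:2 @ bit 30 → (0x013d3529>>30)&0x3 = 0x0
cnt signed 21b, MSB=1: 1914153 - 2097152 = -182999

-182999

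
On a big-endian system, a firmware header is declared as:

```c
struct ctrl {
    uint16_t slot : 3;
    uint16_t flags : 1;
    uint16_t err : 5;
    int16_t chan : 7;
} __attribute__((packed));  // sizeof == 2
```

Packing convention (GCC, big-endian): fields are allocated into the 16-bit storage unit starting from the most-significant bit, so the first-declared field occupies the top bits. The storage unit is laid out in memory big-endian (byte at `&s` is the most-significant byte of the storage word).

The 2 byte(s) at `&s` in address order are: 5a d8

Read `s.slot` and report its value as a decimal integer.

[0]=0x5a [1]=0xd8 (big-endian) → word 0x5ad8
slot [13+:3] = (word>>13) & 0x7 = 2  ←
flags [12+:1] = (word>>12) & 0x1 = 1
err [7+:5] = (word>>7) & 0x1f = 21
chan [0+:7] = (word>>0) & 0x7f = 88

2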